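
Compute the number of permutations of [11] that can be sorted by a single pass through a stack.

Stack-sortable permutations are exactly the 231-avoiding ones, counted by C_n; here n = 11.
C_11 = C(22,11)/12 = 705432/12 = 58786.

58786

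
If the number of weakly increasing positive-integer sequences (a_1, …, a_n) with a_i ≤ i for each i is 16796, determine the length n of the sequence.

10

Such sub-staircase sequences of length n are counted by C_n; 16796 = C_10.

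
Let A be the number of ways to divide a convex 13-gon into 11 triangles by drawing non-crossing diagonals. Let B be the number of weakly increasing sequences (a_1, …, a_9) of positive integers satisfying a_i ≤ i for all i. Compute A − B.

Triangulations of a convex m-gon are counted by C_{m−2}; with m = 13 this is C_11. So A = C_11 = 58786.
Such sub-staircase sequences of length n are counted by C_n; here n = 9. So B = C_9 = 4862.
A − B = 58786 − 4862 = 53924.

53924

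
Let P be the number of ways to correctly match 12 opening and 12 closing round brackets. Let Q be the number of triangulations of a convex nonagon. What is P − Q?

A balanced arrangement of 12 bracket pairs is a Dyck word of semilength 12, so the count is C_12. So P = C_12 = 208012.
The number of triangulations of a 9-gon is the Catalan number C_7 (index = sides − 2). So Q = C_7 = 429.
P − Q = 208012 − 429 = 207583.

207583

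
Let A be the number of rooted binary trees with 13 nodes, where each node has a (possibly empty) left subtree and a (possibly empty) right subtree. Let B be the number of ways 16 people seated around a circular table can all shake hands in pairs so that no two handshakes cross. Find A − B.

Binary trees (left/right distinguished) on n nodes are counted by C_n; here n = 13. So A = C_13 = 742900.
With 16 = 2·8 people, non-crossing handshake pairings are non-crossing perfect matchings on a circle, counted by C_8. So B = C_8 = 1430.
A − B = 742900 − 1430 = 741470.

741470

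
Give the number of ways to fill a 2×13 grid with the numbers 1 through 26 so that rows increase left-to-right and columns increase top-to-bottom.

742900

Standard Young tableaux of shape 2×n are counted by C_n; here n = 13.
C_13 = C(26,13)/14 = 10400600/14 = 742900.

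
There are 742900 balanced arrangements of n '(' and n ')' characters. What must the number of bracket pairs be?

13

Balanced strings of n bracket-pairs are counted by C_n, and C_13 = 742900.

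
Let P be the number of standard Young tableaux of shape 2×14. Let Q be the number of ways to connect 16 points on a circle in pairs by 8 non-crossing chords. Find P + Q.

By the hook-length formula (or a Dyck-path bijection), SYT of shape 2×14 number C_14. So P = C_14 = 2674440.
Pairing 16 circle points by 8 non-crossing chords gives C_8 matchings. So Q = C_8 = 1430.
P + Q = 2674440 + 1430 = 2675870.

2675870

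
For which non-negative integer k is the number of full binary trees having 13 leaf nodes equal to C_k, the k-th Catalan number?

Full binary trees with 13 leaves have 13−1 = 12 internal nodes, so there are C_12 of them.

12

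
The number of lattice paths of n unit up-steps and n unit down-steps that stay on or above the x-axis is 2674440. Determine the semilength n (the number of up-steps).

14

Dyck paths of semilength n are counted by C_n. The Catalan number equal to 2674440 is C_14.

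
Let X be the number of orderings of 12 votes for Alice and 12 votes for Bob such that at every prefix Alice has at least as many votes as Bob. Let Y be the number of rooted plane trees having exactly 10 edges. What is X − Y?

Ballot sequences with n votes each where one side never trails are Dyck words, counted by C_n; here n = 12. So X = C_12 = 208012.
Rooted ordered trees with n edges are counted by C_n; here n = 10. So Y = C_10 = 16796.
X − Y = 208012 − 16796 = 191216.

191216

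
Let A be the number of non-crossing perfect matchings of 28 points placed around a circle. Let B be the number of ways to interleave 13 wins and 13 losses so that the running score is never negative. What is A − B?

1931540

Non-crossing perfect matchings of 2n points on a circle are counted by C_n; with 28 points, n = 14. So A = C_14 = 2674440.
Ballot sequences with n votes each where one side never trails are Dyck words, counted by C_n; here n = 13. So B = C_13 = 742900.
A − B = 2674440 − 742900 = 1931540.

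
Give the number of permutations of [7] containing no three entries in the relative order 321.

Permutations of [n] avoiding any single length-3 pattern are counted by C_n; here n = 7.
C_7 = C(14,7)/8 = 3432/8 = 429.

429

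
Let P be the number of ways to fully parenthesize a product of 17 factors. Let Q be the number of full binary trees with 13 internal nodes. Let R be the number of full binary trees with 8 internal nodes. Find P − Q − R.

Parenthesizations of m factors correspond to full binary trees with m leaves, counted by C_{m−1}; m = 17 gives C_16. So P = C_16 = 35357670.
Full binary trees with n internal nodes are counted by C_n; here n = 13. So Q = C_13 = 742900.
Full binary trees with n internal nodes are counted by C_n; here n = 8. So R = C_8 = 1430.
P − Q − R = 35357670 − 742900 − 1430 = 34613340.

34613340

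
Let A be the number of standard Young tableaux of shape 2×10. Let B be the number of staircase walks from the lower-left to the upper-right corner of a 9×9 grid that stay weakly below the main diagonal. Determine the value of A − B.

By the hook-length formula (or a Dyck-path bijection), SYT of shape 2×10 number C_10. So A = C_10 = 16796.
Sub-diagonal monotone paths from (0,0) to (9,9) biject with Dyck paths of semilength 9, giving C_9. So B = C_9 = 4862.
A − B = 16796 − 4862 = 11934.

11934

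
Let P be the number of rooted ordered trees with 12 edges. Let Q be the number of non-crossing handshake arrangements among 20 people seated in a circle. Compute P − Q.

191216

A rooted plane tree with 12 edges has 13 nodes, and the count is C_12. So P = C_12 = 208012.
With 20 = 2·10 people, non-crossing handshake pairings are non-crossing perfect matchings on a circle, counted by C_10. So Q = C_10 = 16796.
P − Q = 208012 − 16796 = 191216.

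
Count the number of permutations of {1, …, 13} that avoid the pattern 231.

742900

Permutations of [n] avoiding any single length-3 pattern are counted by C_n; here n = 13.
C_13 = C(26,13)/14 = 10400600/14 = 742900.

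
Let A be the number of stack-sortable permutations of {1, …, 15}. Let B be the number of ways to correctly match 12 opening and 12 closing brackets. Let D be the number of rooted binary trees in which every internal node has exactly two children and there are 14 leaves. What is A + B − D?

By Knuth's characterisation, the stack-sortable permutations of length 15 are the 231-avoiders, numbering C_15. So A = C_15 = 9694845.
With 12 pairs the number of balanced bracket strings is the Catalan number C_12. So B = C_12 = 208012.
A full binary tree with L leaves has L−1 internal nodes and is counted by C_{L−1}; L = 14 gives C_13. So D = C_13 = 742900.
A + B − D = 9694845 + 208012 − 742900 = 9159957.

9159957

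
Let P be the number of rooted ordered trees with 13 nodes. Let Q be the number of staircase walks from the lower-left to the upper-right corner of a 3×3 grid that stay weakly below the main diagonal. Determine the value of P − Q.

208007

A rooted plane tree on 13 nodes has 12 edges, and such trees are counted by C_12. So P = C_12 = 208012.
Monotone paths in an n×n grid that stay weakly below the diagonal are counted by C_n; here n = 3. So Q = C_3 = 5.
P − Q = 208012 − 5 = 208007.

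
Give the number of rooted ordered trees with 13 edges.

742900

Rooted ordered trees with n edges are counted by C_n; here n = 13.
C_13 = 742900.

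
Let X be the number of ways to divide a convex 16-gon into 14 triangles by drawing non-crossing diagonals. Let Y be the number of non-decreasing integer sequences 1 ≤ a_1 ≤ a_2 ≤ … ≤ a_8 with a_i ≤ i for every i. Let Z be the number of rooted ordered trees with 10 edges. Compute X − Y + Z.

2689806

The number of triangulations of a 16-gon is the Catalan number C_14 (index = sides − 2). So X = C_14 = 2674440.
Such sub-staircase sequences of length n are counted by C_n; here n = 8. So Y = C_8 = 1430.
Rooted ordered trees with n edges are counted by C_n; here n = 10. So Z = C_10 = 16796.
X − Y + Z = 2674440 − 1430 + 16796 = 2689806.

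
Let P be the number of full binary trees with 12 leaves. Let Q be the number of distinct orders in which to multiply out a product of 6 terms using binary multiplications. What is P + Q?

58828

Full binary trees with 12 leaves have 12−1 = 11 internal nodes, so there are C_11 of them. So P = C_11 = 58786.
Parenthesizations of m factors correspond to full binary trees with m leaves, counted by C_{m−1}; m = 6 gives C_5. So Q = C_5 = 42.
P + Q = 58786 + 42 = 58828.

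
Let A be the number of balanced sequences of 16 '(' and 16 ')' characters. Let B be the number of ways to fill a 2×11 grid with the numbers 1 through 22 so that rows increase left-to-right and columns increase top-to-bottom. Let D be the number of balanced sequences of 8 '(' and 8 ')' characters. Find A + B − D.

With 16 pairs the number of balanced bracket strings is the Catalan number C_16. So A = C_16 = 35357670.
By the hook-length formula (or a Dyck-path bijection), SYT of shape 2×11 number C_11. So B = C_11 = 58786.
Balanced strings of n pairs of brackets are counted by C_n; here n = 8. So D = C_8 = 1430.
A + B − D = 35357670 + 58786 − 1430 = 35415026.

35415026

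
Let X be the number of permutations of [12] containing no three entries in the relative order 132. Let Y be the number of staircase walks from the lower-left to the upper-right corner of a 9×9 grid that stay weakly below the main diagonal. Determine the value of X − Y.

Permutations of [n] avoiding any single length-3 pattern are counted by C_n; here n = 12. So X = C_12 = 208012.
Monotone paths in an n×n grid that stay weakly below the diagonal are counted by C_n; here n = 9. So Y = C_9 = 4862.
X − Y = 208012 − 4862 = 203150.

203150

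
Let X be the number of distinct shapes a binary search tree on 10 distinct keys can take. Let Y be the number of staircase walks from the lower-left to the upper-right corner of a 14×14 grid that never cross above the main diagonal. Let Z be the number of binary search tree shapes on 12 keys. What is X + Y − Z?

2483224

Binary trees (left/right distinguished) on n nodes are counted by C_n; here n = 10. So X = C_10 = 16796.
Sub-diagonal monotone paths from (0,0) to (14,14) biject with Dyck paths of semilength 14, giving C_14. So Y = C_14 = 2674440.
Rooted binary trees with 12 nodes (each child slot possibly empty) number C_12. So Z = C_12 = 208012.
X + Y − Z = 16796 + 2674440 − 208012 = 2483224.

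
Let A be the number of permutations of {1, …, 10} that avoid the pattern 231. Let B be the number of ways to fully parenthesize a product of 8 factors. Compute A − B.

Permutations of [n] avoiding any single length-3 pattern are counted by C_n; here n = 10. So A = C_10 = 16796.
Parenthesizations of m factors correspond to full binary trees with m leaves, counted by C_{m−1}; m = 8 gives C_7. So B = C_7 = 429.
A − B = 16796 − 429 = 16367.

16367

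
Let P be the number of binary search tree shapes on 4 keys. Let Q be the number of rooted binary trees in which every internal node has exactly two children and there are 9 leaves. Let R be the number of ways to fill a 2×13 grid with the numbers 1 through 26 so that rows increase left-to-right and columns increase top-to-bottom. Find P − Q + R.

741484

Rooted binary trees with 4 nodes (each child slot possibly empty) number C_4. So P = C_4 = 14.
Full binary trees with 9 leaves have 9−1 = 8 internal nodes, so there are C_8 of them. So Q = C_8 = 1430.
Standard Young tableaux of shape 2×n are counted by C_n; here n = 13. So R = C_13 = 742900.
P − Q + R = 14 − 1430 + 742900 = 741484.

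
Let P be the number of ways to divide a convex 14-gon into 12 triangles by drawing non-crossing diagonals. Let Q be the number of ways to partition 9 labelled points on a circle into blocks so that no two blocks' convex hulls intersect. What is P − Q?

203150

Triangulations of a convex m-gon are counted by C_{m−2}; with m = 14 this is C_12. So P = C_12 = 208012.
The non-crossing partitions of [9] form a lattice of size C_9. So Q = C_9 = 4862.
P − Q = 208012 − 4862 = 203150.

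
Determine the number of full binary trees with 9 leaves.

Full binary trees with 9 leaves have 9−1 = 8 internal nodes, so there are C_8 of them.
C_8 = C_7 · 2(2·7+1)/(7+2) = 429 · 30/9 = 1430.

1430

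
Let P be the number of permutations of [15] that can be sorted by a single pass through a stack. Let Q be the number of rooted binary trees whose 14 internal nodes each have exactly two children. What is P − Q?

7020405

By Knuth's characterisation, the stack-sortable permutations of length 15 are the 231-avoiders, numbering C_15. So P = C_15 = 9694845.
Full binary trees with n internal nodes are counted by C_n; here n = 14. So Q = C_14 = 2674440.
P − Q = 9694845 − 2674440 = 7020405.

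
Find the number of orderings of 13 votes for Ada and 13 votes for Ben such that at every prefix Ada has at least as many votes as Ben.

Ballot sequences with n votes each where one side never trails are Dyck words, counted by C_n; here n = 13.
C_13 = C(26,13)/14 = 10400600/14 = 742900.

742900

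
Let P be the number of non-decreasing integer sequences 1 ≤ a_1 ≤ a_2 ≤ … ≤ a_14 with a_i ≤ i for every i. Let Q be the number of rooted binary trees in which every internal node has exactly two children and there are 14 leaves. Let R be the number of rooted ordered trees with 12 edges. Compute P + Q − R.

Such sub-staircase sequences of length n are counted by C_n; here n = 14. So P = C_14 = 2674440.
Full binary trees with 14 leaves have 14−1 = 13 internal nodes, so there are C_13 of them. So Q = C_13 = 742900.
A rooted plane tree with 12 edges has 13 nodes, and the count is C_12. So R = C_12 = 208012.
P + Q − R = 2674440 + 742900 − 208012 = 3209328.

3209328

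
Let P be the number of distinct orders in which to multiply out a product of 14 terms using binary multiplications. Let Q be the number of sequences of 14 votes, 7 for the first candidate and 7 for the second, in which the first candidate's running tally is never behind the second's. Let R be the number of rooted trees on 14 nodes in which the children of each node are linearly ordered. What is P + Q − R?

Bracketing 14 factors into binary products is counted by C_{14−1} = C_13. So P = C_13 = 742900.
Reading a vote for the leader as '(' and for the other as ')' turns such a sequence into a balanced string of 7 pairs, so the count is C_7. So Q = C_7 = 429.
A rooted plane tree on 14 nodes has 13 edges, and such trees are counted by C_13. So R = C_13 = 742900.
P + Q − R = 742900 + 429 − 742900 = 429.

429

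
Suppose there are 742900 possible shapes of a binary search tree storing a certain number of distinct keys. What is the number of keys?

Binary search tree shapes on n keys are counted by C_n. The Catalan number equal to 742900 is C_13.

13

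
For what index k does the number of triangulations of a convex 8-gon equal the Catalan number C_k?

Triangulations of a convex m-gon are counted by C_{m−2}; with m = 8 this is C_6.

6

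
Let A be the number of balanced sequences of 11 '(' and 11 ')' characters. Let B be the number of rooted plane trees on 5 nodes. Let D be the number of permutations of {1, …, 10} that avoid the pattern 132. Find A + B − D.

42004

With 11 pairs the number of balanced bracket strings is the Catalan number C_11. So A = C_11 = 58786.
A rooted plane tree on 5 nodes has 4 edges, and such trees are counted by C_4. So B = C_4 = 14.
Permutations of [n] avoiding any single length-3 pattern are counted by C_n; here n = 10. So D = C_10 = 16796.
A + B − D = 58786 + 14 − 16796 = 42004.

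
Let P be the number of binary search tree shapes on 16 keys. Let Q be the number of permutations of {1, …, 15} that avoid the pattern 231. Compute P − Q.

25662825

Rooted binary trees with 16 nodes (each child slot possibly empty) number C_16. So P = C_16 = 35357670.
Permutations of [n] avoiding any single length-3 pattern are counted by C_n; here n = 15. So Q = C_15 = 9694845.
P − Q = 35357670 − 9694845 = 25662825.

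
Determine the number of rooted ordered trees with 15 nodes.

2674440

Rooted ordered (plane) trees on m nodes have m−1 edges and are counted by C_{m−1}; m = 15 gives C_14.
C_14 = C_13 · 2(2·13+1)/(13+2) = 742900 · 54/15 = 2674440.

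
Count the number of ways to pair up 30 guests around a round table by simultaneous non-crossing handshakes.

9694845

With 30 = 2·15 people, non-crossing handshake pairings are non-crossing perfect matchings on a circle, counted by C_15.
C_15 = C(30,15)/16 = 155117520/16 = 9694845.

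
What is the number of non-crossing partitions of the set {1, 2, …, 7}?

Non-crossing partitions of an n-element set are counted by C_n; here n = 7.
C_7 = 429.

429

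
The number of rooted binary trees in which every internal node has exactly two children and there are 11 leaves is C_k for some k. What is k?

Full binary trees with 11 leaves have 11−1 = 10 internal nodes, so there are C_10 of them.

10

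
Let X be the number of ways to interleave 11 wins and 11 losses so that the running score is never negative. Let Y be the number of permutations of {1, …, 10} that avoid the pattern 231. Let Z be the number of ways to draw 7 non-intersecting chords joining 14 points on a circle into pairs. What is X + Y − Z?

75153

Ballot sequences with n votes each where one side never trails are Dyck words, counted by C_n; here n = 11. So X = C_11 = 58786.
Permutations of [n] avoiding any single length-3 pattern are counted by C_n; here n = 10. So Y = C_10 = 16796.
Non-crossing perfect matchings of 2n points on a circle are counted by C_n; with 14 points, n = 7. So Z = C_7 = 429.
X + Y − Z = 58786 + 16796 − 429 = 75153.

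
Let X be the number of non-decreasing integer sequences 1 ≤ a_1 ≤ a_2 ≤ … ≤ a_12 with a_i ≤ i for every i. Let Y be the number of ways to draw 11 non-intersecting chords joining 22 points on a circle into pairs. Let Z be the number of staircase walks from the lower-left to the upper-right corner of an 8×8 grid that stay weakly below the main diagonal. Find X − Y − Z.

147796

Such sub-staircase sequences of length n are counted by C_n; here n = 12. So X = C_12 = 208012.
Pairing 22 circle points by 11 non-crossing chords gives C_11 matchings. So Y = C_11 = 58786.
Monotone paths in an n×n grid that stay weakly below the diagonal are counted by C_n; here n = 8. So Z = C_8 = 1430.
X − Y − Z = 208012 − 58786 − 1430 = 147796.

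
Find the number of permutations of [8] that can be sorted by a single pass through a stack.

1430

Stack-sortable permutations are exactly the 231-avoiding ones, counted by C_n; here n = 8.
C_8 = C_7 · 2(2·7+1)/(7+2) = 429 · 30/9 = 1430.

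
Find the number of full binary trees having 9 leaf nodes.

1430

A full binary tree with L leaves has L−1 internal nodes and is counted by C_{L−1}; L = 9 gives C_8.
C_8 = C(16,8)/9 = 12870/9 = 1430.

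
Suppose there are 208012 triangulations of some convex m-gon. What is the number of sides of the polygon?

14

Triangulations of a convex m-gon are counted by C_{m−2}. Since C_12 = 208012, the index is 12.
So m − 2 = 12, giving m = 14 sides.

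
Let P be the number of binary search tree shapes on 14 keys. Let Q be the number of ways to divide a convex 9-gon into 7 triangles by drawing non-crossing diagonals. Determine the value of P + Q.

Binary trees (left/right distinguished) on n nodes are counted by C_n; here n = 14. So P = C_14 = 2674440.
The number of triangulations of a 9-gon is the Catalan number C_7 (index = sides − 2). So Q = C_7 = 429.
P + Q = 2674440 + 429 = 2674869.

2674869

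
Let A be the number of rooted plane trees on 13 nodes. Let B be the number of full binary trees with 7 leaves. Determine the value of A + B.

Rooted ordered (plane) trees on m nodes have m−1 edges and are counted by C_{m−1}; m = 13 gives C_12. So A = C_12 = 208012.
A full binary tree with L leaves has L−1 internal nodes and is counted by C_{L−1}; L = 7 gives C_6. So B = C_6 = 132.
A + B = 208012 + 132 = 208144.

208144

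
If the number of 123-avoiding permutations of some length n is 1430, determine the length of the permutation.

Permutations of [n] avoiding a fixed length-3 pattern are counted by C_n. The Catalan number equal to 1430 is C_8.

8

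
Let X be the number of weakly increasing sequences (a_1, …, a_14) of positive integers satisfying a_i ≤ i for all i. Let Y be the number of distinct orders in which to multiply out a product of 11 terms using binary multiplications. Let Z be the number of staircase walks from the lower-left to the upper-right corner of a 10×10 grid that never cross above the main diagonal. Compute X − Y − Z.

Weakly increasing sequences with a_i ≤ i biject with Dyck paths of semilength 14, so there are C_14. So X = C_14 = 2674440.
Bracketing 11 factors into binary products is counted by C_{11−1} = C_10. So Y = C_10 = 16796.
Monotone paths in an n×n grid that stay weakly below the diagonal are counted by C_n; here n = 10. So Z = C_10 = 16796.
X − Y − Z = 2674440 − 16796 − 16796 = 2640848.

2640848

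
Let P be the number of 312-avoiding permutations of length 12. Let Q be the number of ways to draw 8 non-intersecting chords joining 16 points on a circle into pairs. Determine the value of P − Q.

206582

For any fixed pattern of length 3, the pattern-avoiding permutations of [12] number C_12. So P = C_12 = 208012.
Non-crossing perfect matchings of 2n points on a circle are counted by C_n; with 16 points, n = 8. So Q = C_8 = 1430.
P − Q = 208012 − 1430 = 206582.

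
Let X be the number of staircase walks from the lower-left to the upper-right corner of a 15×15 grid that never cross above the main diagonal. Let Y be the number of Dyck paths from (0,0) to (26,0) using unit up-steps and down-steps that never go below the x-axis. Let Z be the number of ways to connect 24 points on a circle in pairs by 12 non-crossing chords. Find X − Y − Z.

Sub-diagonal monotone paths from (0,0) to (15,15) biject with Dyck paths of semilength 15, giving C_15. So X = C_15 = 9694845.
Dyck paths of semilength n (length 2n) are counted by C_n; here n = 13. So Y = C_13 = 742900.
Non-crossing perfect matchings of 2n points on a circle are counted by C_n; with 24 points, n = 12. So Z = C_12 = 208012.
X − Y − Z = 9694845 − 742900 − 208012 = 8743933.

8743933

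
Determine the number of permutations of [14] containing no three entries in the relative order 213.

2674440

Permutations of [n] avoiding any single length-3 pattern are counted by C_n; here n = 14.
C_14 = C_13 · 2(2·13+1)/(13+2) = 742900 · 54/15 = 2674440.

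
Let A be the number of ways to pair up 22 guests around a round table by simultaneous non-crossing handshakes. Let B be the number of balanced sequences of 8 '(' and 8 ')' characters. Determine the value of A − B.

57356

With 22 = 2·11 people, non-crossing handshake pairings are non-crossing perfect matchings on a circle, counted by C_11. So A = C_11 = 58786.
With 8 pairs the number of balanced bracket strings is the Catalan number C_8. So B = C_8 = 1430.
A − B = 58786 − 1430 = 57356.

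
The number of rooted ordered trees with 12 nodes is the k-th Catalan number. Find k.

11

A rooted plane tree on 12 nodes has 11 edges, and such trees are counted by C_11.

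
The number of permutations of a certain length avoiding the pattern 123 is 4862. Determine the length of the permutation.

9

Permutations of [n] avoiding a fixed length-3 pattern are counted by C_n. Since C_9 = 4862, the index is 9.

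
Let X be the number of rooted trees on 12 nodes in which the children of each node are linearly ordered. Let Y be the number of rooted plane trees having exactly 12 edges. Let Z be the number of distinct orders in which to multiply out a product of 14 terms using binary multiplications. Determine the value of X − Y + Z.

593674

A rooted plane tree on 12 nodes has 11 edges, and such trees are counted by C_11. So X = C_11 = 58786.
A rooted plane tree with 12 edges has 13 nodes, and the count is C_12. So Y = C_12 = 208012.
Ways to associate a product of 14 factors correspond to binary trees on 14 leaves, so the count is C_13. So Z = C_13 = 742900.
X − Y + Z = 58786 − 208012 + 742900 = 593674.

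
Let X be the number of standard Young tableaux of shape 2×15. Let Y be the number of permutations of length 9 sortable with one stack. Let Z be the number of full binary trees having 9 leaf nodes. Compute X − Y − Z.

9688553

By the hook-length formula (or a Dyck-path bijection), SYT of shape 2×15 number C_15. So X = C_15 = 9694845.
Stack-sortable permutations are exactly the 231-avoiding ones, counted by C_n; here n = 9. So Y = C_9 = 4862.
Full binary trees with 9 leaves have 9−1 = 8 internal nodes, so there are C_8 of them. So Z = C_8 = 1430.
X − Y − Z = 9694845 − 4862 − 1430 = 9688553.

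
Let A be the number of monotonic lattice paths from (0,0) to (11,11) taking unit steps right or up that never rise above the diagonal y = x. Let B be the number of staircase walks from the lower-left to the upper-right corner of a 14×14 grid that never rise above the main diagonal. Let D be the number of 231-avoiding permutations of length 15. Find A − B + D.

Monotone paths in an n×n grid that stay weakly below the diagonal are counted by C_n; here n = 11. So A = C_11 = 58786.
Sub-diagonal monotone paths from (0,0) to (14,14) biject with Dyck paths of semilength 14, giving C_14. So B = C_14 = 2674440.
Permutations of [n] avoiding any single length-3 pattern are counted by C_n; here n = 15. So D = C_15 = 9694845.
A − B + D = 58786 − 2674440 + 9694845 = 7079191.

7079191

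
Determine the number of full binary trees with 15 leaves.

Full binary trees with 15 leaves have 15−1 = 14 internal nodes, so there are C_14 of them.
C_14 = C(28,14)/15 = 40116600/15 = 2674440.

2674440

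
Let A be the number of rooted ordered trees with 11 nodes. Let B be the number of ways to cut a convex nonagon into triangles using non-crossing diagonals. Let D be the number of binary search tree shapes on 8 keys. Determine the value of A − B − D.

14937

Rooted ordered (plane) trees on m nodes have m−1 edges and are counted by C_{m−1}; m = 11 gives C_10. So A = C_10 = 16796.
Triangulations of a convex m-gon are counted by C_{m−2}; with m = 9 this is C_7. So B = C_7 = 429.
There are C_n binary search tree shapes on n keys; with n = 8 that is C_8. So D = C_8 = 1430.
A − B − D = 16796 − 429 − 1430 = 14937.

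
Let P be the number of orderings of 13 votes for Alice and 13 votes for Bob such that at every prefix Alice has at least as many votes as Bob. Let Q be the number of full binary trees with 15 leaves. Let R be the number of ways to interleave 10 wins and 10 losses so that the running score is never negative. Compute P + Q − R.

Reading a vote for the leader as '(' and for the other as ')' turns such a sequence into a balanced string of 13 pairs, so the count is C_13. So P = C_13 = 742900.
Full binary trees with 15 leaves have 15−1 = 14 internal nodes, so there are C_14 of them. So Q = C_14 = 2674440.
Ballot sequences with n votes each where one side never trails are Dyck words, counted by C_n; here n = 10. So R = C_10 = 16796.
P + Q − R = 742900 + 2674440 − 16796 = 3400544.

3400544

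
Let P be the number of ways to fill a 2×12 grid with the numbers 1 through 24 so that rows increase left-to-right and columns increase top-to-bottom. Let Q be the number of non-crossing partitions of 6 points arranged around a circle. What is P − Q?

By the hook-length formula (or a Dyck-path bijection), SYT of shape 2×12 number C_12. So P = C_12 = 208012.
The non-crossing partitions of [6] form a lattice of size C_6. So Q = C_6 = 132.
P − Q = 208012 − 132 = 207880.

207880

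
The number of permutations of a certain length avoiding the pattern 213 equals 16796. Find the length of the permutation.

Permutations of [n] avoiding a fixed length-3 pattern are counted by C_n. Since C_10 = 16796, the index is 10.

10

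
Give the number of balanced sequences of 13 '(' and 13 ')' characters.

A balanced arrangement of 13 bracket pairs is a Dyck word of semilength 13, so the count is C_13.
C_13 = C_12 · 2(2·12+1)/(12+2) = 208012 · 50/14 = 742900.

742900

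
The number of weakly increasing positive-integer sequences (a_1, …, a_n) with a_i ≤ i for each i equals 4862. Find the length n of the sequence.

Such sub-staircase sequences of length n are counted by C_n, and C_9 = 4862.

9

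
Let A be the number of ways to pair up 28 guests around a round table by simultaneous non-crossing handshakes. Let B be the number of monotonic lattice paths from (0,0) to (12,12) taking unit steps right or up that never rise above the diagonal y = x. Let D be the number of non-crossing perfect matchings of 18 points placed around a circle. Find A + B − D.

With 28 = 2·14 people, non-crossing handshake pairings are non-crossing perfect matchings on a circle, counted by C_14. So A = C_14 = 2674440.
Monotone paths in an n×n grid that stay weakly below the diagonal are counted by C_n; here n = 12. So B = C_12 = 208012.
Non-crossing perfect matchings of 2n points on a circle are counted by C_n; with 18 points, n = 9. So D = C_9 = 4862.
A + B − D = 2674440 + 208012 − 4862 = 2877590.

2877590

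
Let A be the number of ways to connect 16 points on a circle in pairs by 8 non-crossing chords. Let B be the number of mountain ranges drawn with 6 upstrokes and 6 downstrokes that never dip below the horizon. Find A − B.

1298

Non-crossing perfect matchings of 2n points on a circle are counted by C_n; with 16 points, n = 8. So A = C_8 = 1430.
A Dyck path with 6 up-steps and 6 down-steps has semilength 6, so there are C_6 of them. So B = C_6 = 132.
A − B = 1430 − 132 = 1298.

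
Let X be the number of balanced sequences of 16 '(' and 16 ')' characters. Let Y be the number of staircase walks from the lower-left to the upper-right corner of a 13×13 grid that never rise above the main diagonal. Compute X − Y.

A balanced arrangement of 16 bracket pairs is a Dyck word of semilength 16, so the count is C_16. So X = C_16 = 35357670.
Monotone paths in an n×n grid that stay weakly below the diagonal are counted by C_n; here n = 13. So Y = C_13 = 742900.
X − Y = 35357670 − 742900 = 34614770.

34614770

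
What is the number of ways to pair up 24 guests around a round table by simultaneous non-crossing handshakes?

Non-crossing handshake pairings of 2n people are counted by C_n; 24 people gives n = 12.
C_12 = C_11 · 2(2·11+1)/(11+2) = 58786 · 46/13 = 208012.

208012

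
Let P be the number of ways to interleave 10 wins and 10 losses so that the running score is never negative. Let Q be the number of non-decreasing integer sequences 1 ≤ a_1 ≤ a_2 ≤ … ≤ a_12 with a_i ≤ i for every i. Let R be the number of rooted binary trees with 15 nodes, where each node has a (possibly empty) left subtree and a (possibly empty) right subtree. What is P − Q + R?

Reading a vote for the leader as '(' and for the other as ')' turns such a sequence into a balanced string of 10 pairs, so the count is C_10. So P = C_10 = 16796.
Such sub-staircase sequences of length n are counted by C_n; here n = 12. So Q = C_12 = 208012.
Rooted binary trees with 15 nodes (each child slot possibly empty) number C_15. So R = C_15 = 9694845.
P − Q + R = 16796 − 208012 + 9694845 = 9503629.

9503629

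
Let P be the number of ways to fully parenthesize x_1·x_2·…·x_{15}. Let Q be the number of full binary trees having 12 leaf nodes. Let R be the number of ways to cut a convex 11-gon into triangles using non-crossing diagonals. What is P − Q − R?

Parenthesizations of m factors correspond to full binary trees with m leaves, counted by C_{m−1}; m = 15 gives C_14. So P = C_14 = 2674440.
Full binary trees with 12 leaves have 12−1 = 11 internal nodes, so there are C_11 of them. So Q = C_11 = 58786.
A convex 11-gon is triangulated into 9 triangles, and the number of such triangulations is the Catalan number C_{11−2} = C_9. So R = C_9 = 4862.
P − Q − R = 2674440 − 58786 − 4862 = 2610792.

2610792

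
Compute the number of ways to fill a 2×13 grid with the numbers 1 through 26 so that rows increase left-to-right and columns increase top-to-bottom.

Standard Young tableaux of shape 2×n are counted by C_n; here n = 13.
C_13 = 742900.

742900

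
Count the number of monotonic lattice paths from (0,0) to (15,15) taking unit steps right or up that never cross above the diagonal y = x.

9694845

Sub-diagonal monotone paths from (0,0) to (15,15) biject with Dyck paths of semilength 15, giving C_15.
C_15 = 9694845.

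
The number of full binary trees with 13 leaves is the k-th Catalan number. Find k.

12

Full binary trees with 13 leaves have 13−1 = 12 internal nodes, so there are C_12 of them.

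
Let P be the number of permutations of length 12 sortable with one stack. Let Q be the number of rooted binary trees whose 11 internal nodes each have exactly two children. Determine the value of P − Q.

149226

By Knuth's characterisation, the stack-sortable permutations of length 12 are the 231-avoiders, numbering C_12. So P = C_12 = 208012.
Full binary trees with n internal nodes are counted by C_n; here n = 11. So Q = C_11 = 58786.
P − Q = 208012 − 58786 = 149226.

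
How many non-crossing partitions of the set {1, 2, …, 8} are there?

The non-crossing partitions of [8] form a lattice of size C_8.
C_8 = C_7 · 2(2·7+1)/(7+2) = 429 · 30/9 = 1430.

1430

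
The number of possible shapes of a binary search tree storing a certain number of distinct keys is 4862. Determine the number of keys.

9

Binary search tree shapes on n keys are counted by C_n, and C_9 = 4862.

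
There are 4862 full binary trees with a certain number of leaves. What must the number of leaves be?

10

Full binary trees with L leaves are counted by C_{L−1}; 4862 = C_9.
So the index is 9, and the number of leaves is 9 + 1 = 10.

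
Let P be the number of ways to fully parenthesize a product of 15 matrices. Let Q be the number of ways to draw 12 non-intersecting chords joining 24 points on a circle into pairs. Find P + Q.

2882452

Ways to associate a product of 15 factors correspond to binary trees on 15 leaves, so the count is C_14. So P = C_14 = 2674440.
Non-crossing perfect matchings of 2n points on a circle are counted by C_n; with 24 points, n = 12. So Q = C_12 = 208012.
P + Q = 2674440 + 208012 = 2882452.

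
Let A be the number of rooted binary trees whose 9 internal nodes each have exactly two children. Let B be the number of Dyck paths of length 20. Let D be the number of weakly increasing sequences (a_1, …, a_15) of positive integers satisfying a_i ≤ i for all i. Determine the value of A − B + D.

Full binary trees with n internal nodes are counted by C_n; here n = 9. So A = C_9 = 4862.
Paths of 10 up- and 10 down-steps that never dip below the axis are Dyck paths; their count is C_10. So B = C_10 = 16796.
Such sub-staircase sequences of length n are counted by C_n; here n = 15. So D = C_15 = 9694845.
A − B + D = 4862 − 16796 + 9694845 = 9682911.

9682911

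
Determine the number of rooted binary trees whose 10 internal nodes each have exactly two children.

16796

Full binary trees with n internal nodes are counted by C_n; here n = 10.
C_10 = C(20,10)/11 = 184756/11 = 16796.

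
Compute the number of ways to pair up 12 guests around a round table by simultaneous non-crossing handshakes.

132

With 12 = 2·6 people, non-crossing handshake pairings are non-crossing perfect matchings on a circle, counted by C_6.
C_6 = 132.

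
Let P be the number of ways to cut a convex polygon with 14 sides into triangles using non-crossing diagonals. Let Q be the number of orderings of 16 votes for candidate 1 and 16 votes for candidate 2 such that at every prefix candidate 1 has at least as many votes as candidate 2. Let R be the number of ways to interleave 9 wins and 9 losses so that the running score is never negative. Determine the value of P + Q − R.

Triangulations of a convex m-gon are counted by C_{m−2}; with m = 14 this is C_12. So P = C_12 = 208012.
Reading a vote for the leader as '(' and for the other as ')' turns such a sequence into a balanced string of 16 pairs, so the count is C_16. So Q = C_16 = 35357670.
Ballot sequences with n votes each where one side never trails are Dyck words, counted by C_n; here n = 9. So R = C_9 = 4862.
P + Q − R = 208012 + 35357670 − 4862 = 35560820.

35560820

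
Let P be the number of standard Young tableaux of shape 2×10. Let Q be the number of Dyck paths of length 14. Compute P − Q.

16367

Standard Young tableaux of shape 2×n are counted by C_n; here n = 10. So P = C_10 = 16796.
Paths of 7 up- and 7 down-steps that never dip below the axis are Dyck paths; their count is C_7. So Q = C_7 = 429.
P − Q = 16796 − 429 = 16367.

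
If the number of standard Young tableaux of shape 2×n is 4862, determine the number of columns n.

9

Standard Young tableaux of shape 2×n are counted by C_n, and C_9 = 4862.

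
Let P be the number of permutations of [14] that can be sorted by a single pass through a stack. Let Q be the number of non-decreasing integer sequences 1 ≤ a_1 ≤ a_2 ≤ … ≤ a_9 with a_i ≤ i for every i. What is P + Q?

Stack-sortable permutations are exactly the 231-avoiding ones, counted by C_n; here n = 14. So P = C_14 = 2674440.
Such sub-staircase sequences of length n are counted by C_n; here n = 9. So Q = C_9 = 4862.
P + Q = 2674440 + 4862 = 2679302.

2679302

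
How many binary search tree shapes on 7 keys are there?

429

There are C_n binary search tree shapes on n keys; with n = 7 that is C_7.
C_7 = C(14,7)/8 = 3432/8 = 429.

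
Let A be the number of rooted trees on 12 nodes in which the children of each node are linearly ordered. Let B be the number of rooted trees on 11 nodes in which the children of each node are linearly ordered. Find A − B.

A rooted plane tree on 12 nodes has 11 edges, and such trees are counted by C_11. So A = C_11 = 58786.
Rooted ordered (plane) trees on m nodes have m−1 edges and are counted by C_{m−1}; m = 11 gives C_10. So B = C_10 = 16796.
A − B = 58786 − 16796 = 41990.

41990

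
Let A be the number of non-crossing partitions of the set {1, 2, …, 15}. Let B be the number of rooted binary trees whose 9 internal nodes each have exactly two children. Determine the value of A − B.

9689983

Non-crossing partitions of an n-element set are counted by C_n; here n = 15. So A = C_15 = 9694845.
Full binary trees with n internal nodes are counted by C_n; here n = 9. So B = C_9 = 4862.
A − B = 9694845 − 4862 = 9689983.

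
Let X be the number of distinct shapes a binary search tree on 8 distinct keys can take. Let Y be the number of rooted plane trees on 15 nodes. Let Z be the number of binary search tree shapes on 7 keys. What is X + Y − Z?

Binary trees (left/right distinguished) on n nodes are counted by C_n; here n = 8. So X = C_8 = 1430.
Rooted ordered (plane) trees on m nodes have m−1 edges and are counted by C_{m−1}; m = 15 gives C_14. So Y = C_14 = 2674440.
There are C_n binary search tree shapes on n keys; with n = 7 that is C_7. So Z = C_7 = 429.
X + Y − Z = 1430 + 2674440 − 429 = 2675441.

2675441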